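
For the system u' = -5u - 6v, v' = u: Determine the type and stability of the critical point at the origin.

A = [[-5,-6],[1,0]]; det(A-λI) = λ^2 + 5λ + 6.
λ = -2, -3: both negative.

stable node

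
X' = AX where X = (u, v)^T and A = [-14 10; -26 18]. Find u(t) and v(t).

Coefficient matrix A = [[-14, 10], [-26, 18]].
Characteristic polynomial det(A - λI) = λ^2 - 4λ + 8 = 0.
Eigenvalues λ = 2 ± 2i (complex conjugate pair).
For λ=2+2i: an eigenvector is (-1,-2) - i(-2,-3) = (-1 + 2i, -2 + 3i).
A real fundamental pair from Re and Im of e^((2+2i)t)v: X_1 = e^(2t)(cos(2t)·(-1,-2) + sin(2t)·(-2,-3)), X_2 = e^(2t)(sin(2t)·(-1,-2) - cos(2t)·(-2,-3)).
General solution: K_1X_1 + K_2X_2.

u(t) = -2K_1e^(2t)sin(2t) - K_1e^(2t)cos(2t) - K_2e^(2t)sin(2t) + 2K_2e^(2t)cos(2t), v(t) = -3K_1e^(2t)sin(2t) - 2K_1e^(2t)cos(2t) - 2K_2e^(2t)sin(2t) + 3K_2e^(2t)cos(2t)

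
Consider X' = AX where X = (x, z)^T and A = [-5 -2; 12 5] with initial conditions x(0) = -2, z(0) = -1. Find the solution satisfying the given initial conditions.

Coefficient matrix A = [[-5, -2], [12, 5]].
Characteristic polynomial det(A - λI) = λ^2 - 1 = 0.
Eigenvalues λ = 1, -1.
For λ=1: (A-λI) row 1 is [-6, -2], so an eigenvector is (1, -3).
For λ=-1: (A-λI) row 1 is [-4, -2], so an eigenvector is (-1, 2).
General solution: C_1e^(t)(1,-3) + C_2e^(-t)(-1,2).
Applying x(0)=-2, z(0)=-1 gives C_1=5, C_2=7.

x(t) = 5e^(t) - 7e^(-t), z(t) = -15e^(t) + 14e^(-t)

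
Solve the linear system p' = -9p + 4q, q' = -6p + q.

Coefficient matrix A = [[-9, 4], [-6, 1]].
Characteristic polynomial det(A - λI) = λ^2 + 8λ + 15 = 0.
Eigenvalues λ = -5, -3.
For λ=-5: (A-λI) row 1 is [-4, 4], so an eigenvector is (-1, -1).
For λ=-3: (A-λI) row 1 is [-6, 4], so an eigenvector is (-2, -3).
General solution: c_1e^(-5t)(-1,-1) + c_2e^(-3t)(-2,-3).

p(t) = -c_1e^(-5t) - 2c_2e^(-3t), q(t) = -c_1e^(-5t) - 3c_2e^(-3t)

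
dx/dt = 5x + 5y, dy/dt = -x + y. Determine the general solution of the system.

x(t) = -2C_1e^(3t)sin(t) - C_1e^(3t)cos(t) - C_2e^(3t)sin(t) + 2C_2e^(3t)cos(t), y(t) = C_1e^(3t)sin(t) - C_2e^(3t)cos(t)

Coefficient matrix A = [[5, 5], [-1, 1]].
Characteristic polynomial det(A - λI) = λ^2 - 6λ + 10 = 0.
Eigenvalues λ = 3 ± i (complex conjugate pair).
For λ=3+i: an eigenvector is (-1,0) - i(-2,1) = (-1 + 2i, 0 - i).
A real fundamental pair from Re and Im of e^((3+i)t)v: X_1 = e^(3t)(cos(t)·(-1,0) + sin(t)·(-2,1)), X_2 = e^(3t)(sin(t)·(-1,0) - cos(t)·(-2,1)).
General solution: C_1X_1 + C_2X_2.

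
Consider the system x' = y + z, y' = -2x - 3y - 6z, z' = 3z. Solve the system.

Coefficient matrix A = [[0, 1, 1], [-2, -3, -6], [0, 0, 3]].
det(A - λI) = 0 gives eigenvalues λ = -1, -2, 3.
For λ=-1: eigenvector (1,-1,0).
For λ=-2: eigenvector (-1,2,0).
For λ=3: eigenvector (0,-1,1).
General solution: c_1e^(-t)(1,-1,0) + c_2e^(-2t)(-1,2,0) + c_3e^(3t)(0,-1,1).

x(t) = c_1e^(-t) - c_2e^(-2t), y(t) = -c_1e^(-t) + 2c_2e^(-2t) - c_3e^(3t), z(t) = c_3e^(3t)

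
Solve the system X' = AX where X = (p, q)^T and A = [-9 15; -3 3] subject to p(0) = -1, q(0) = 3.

p(t) = 17e^(-3t)sin(3t) - e^(-3t)cos(3t), q(t) = 7e^(-3t)sin(3t) + 3e^(-3t)cos(3t)

Coefficient matrix A = [[-9, 15], [-3, 3]].
Characteristic polynomial det(A - λI) = λ^2 + 6λ + 18 = 0.
Eigenvalues λ = -3 ± 3i (complex conjugate pair).
For λ=-3+3i: an eigenvector is (-2,-1) - i(-1,0) = (-2 + i, -1).
A real fundamental pair from Re and Im of e^((-3+3i)t)v: X_1 = e^(-3t)(cos(3t)·(-2,-1) + sin(3t)·(-1,0)), X_2 = e^(-3t)(sin(3t)·(-2,-1) - cos(3t)·(-1,0)).
General solution: K_1X_1 + K_2X_2.
Applying p(0)=-1, q(0)=3 gives K_1=-3, K_2=-7.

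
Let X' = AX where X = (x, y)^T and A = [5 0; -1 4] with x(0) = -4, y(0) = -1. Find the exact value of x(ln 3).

A = [[5,0],[-1,4]]; eigenvalues λ = 4, 5.
Eigenvectors: (0,-1) for λ=4, (1,-1) for λ=5.
From the initial condition, c_1 = 5, c_2 = -4.
x(ln 3) = (5)(3^4)(0) + (-4)(3^5)(1) = -972.

-972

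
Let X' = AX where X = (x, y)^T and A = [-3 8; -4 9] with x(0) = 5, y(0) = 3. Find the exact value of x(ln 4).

A = [[-3,8],[-4,9]]; eigenvalues λ = 1, 5.
Eigenvectors: (-2,-1) for λ=1, (1,1) for λ=5.
From the initial condition, c_1 = -2, c_2 = 1.
x(ln 4) = (-2)(4^1)(-2) + (1)(4^5)(1) = 1040.

1040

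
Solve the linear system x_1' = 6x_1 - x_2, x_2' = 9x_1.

x_1(t) = -C_1e^(3t) - C_2te^(3t) - C_2e^(3t), x_2(t) = -3C_1e^(3t) - 3C_2te^(3t) - 2C_2e^(3t)

Coefficient matrix A = [[6, -1], [9, 0]].
Characteristic polynomial det(A - λI) = λ^2 - 6λ + 9 = 0.
Single eigenvalue λ = 3 with algebraic multiplicity 2.
Eigenvector v = (-1,-3); generalized eigenvector w with (A-λI)w=v is (-1,-2).
General solution: e^(3t)[C_1·v + C_2·(t·v + w)].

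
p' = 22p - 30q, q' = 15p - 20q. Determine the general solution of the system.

p(t) = 3c_1e^(t)sin(3t) - c_1e^(t)cos(3t) - c_2e^(t)sin(3t) - 3c_2e^(t)cos(3t), q(t) = 2c_1e^(t)sin(3t) - c_1e^(t)cos(3t) - c_2e^(t)sin(3t) - 2c_2e^(t)cos(3t)

Coefficient matrix A = [[22, -30], [15, -20]].
Characteristic polynomial det(A - λI) = λ^2 - 2λ + 10 = 0.
Eigenvalues λ = 1 ± 3i (complex conjugate pair).
For λ=1+3i: an eigenvector is (-1,-1) - i(3,2) = (-1 - 3i, -1 - 2i).
A real fundamental pair from Re and Im of e^((1+3i)t)v: X_1 = e^(t)(cos(3t)·(-1,-1) + sin(3t)·(3,2)), X_2 = e^(t)(sin(3t)·(-1,-1) - cos(3t)·(3,2)).
General solution: c_1X_1 + c_2X_2.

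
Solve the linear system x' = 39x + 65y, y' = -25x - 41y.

x(t) = -2K_1e^(-t)sin(5t) + 3K_1e^(-t)cos(5t) + 3K_2e^(-t)sin(5t) + 2K_2e^(-t)cos(5t), y(t) = K_1e^(-t)sin(5t) - 2K_1e^(-t)cos(5t) - 2K_2e^(-t)sin(5t) - K_2e^(-t)cos(5t)

Coefficient matrix A = [[39, 65], [-25, -41]].
Characteristic polynomial det(A - λI) = λ^2 + 2λ + 26 = 0.
Eigenvalues λ = -1 ± 5i (complex conjugate pair).
For λ=-1+5i: an eigenvector is (3,-2) - i(-2,1) = (3 + 2i, -2 - i).
A real fundamental pair from Re and Im of e^((-1+5i)t)v: X_1 = e^(-t)(cos(5t)·(3,-2) + sin(5t)·(-2,1)), X_2 = e^(-t)(sin(5t)·(3,-2) - cos(5t)·(-2,1)).
General solution: K_1X_1 + K_2X_2.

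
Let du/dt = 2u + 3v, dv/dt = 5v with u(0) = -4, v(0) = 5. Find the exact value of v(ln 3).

A = [[2,3],[0,5]]; eigenvalues λ = 2, 5.
Eigenvectors: (1,0) for λ=2, (-1,-1) for λ=5.
From the initial condition, c_1 = -9, c_2 = -5.
v(ln 3) = (-9)(3^2)(0) + (-5)(3^5)(-1) = 1215.

1215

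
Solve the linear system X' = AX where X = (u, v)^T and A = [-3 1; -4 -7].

u(t) = K_1e^(-5t) + K_2te^(-5t) + 2K_2e^(-5t), v(t) = -2K_1e^(-5t) - 2K_2te^(-5t) - 3K_2e^(-5t)

Coefficient matrix A = [[-3, 1], [-4, -7]].
Characteristic polynomial det(A - λI) = λ^2 + 10λ + 25 = 0.
Single eigenvalue λ = -5 with algebraic multiplicity 2.
Eigenvector v = (1,-2); generalized eigenvector w with (A-λI)w=v is (2,-3).
General solution: e^(-5t)[K_1·v + K_2·(t·v + w)].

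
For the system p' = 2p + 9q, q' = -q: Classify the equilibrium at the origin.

A = [[2,9],[0,-1]]; det(A-λI) = λ^2 - λ - 2.
λ = 2, -1: opposite signs.

saddle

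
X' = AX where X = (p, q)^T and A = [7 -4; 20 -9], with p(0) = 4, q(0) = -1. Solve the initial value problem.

Coefficient matrix A = [[7, -4], [20, -9]].
Characteristic polynomial det(A - λI) = λ^2 + 2λ + 17 = 0.
Eigenvalues λ = -1 ± 4i (complex conjugate pair).
For λ=-1+4i: an eigenvector is (1,2) - i(0,1) = (1, 2 - i).
A real fundamental pair from Re and Im of e^((-1+4i)t)v: X_1 = e^(-t)(cos(4t)·(1,2) + sin(4t)·(0,1)), X_2 = e^(-t)(sin(4t)·(1,2) - cos(4t)·(0,1)).
General solution: K_1X_1 + K_2X_2.
Applying p(0)=4, q(0)=-1 gives K_1=4, K_2=9.

p(t) = 9e^(-t)sin(4t) + 4e^(-t)cos(4t), q(t) = 22e^(-t)sin(4t) - e^(-t)cos(4t)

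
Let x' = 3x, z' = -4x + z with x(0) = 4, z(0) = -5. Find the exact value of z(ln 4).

-500

A = [[3,0],[-4,1]]; eigenvalues λ = 1, 3.
Eigenvectors: (0,1) for λ=1, (-1,2) for λ=3.
From the initial condition, c_1 = 3, c_2 = -4.
z(ln 4) = (3)(4^1)(1) + (-4)(4^3)(2) = -500.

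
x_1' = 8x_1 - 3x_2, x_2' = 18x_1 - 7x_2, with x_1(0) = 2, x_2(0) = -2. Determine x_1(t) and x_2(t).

Coefficient matrix A = [[8, -3], [18, -7]].
Characteristic polynomial det(A - λI) = λ^2 - λ - 2 = 0.
Eigenvalues λ = -1, 2.
For λ=-1: (A-λI) row 1 is [9, -3], so an eigenvector is (1, 3).
For λ=2: (A-λI) row 1 is [6, -3], so an eigenvector is (1, 2).
General solution: C_1e^(-t)(1,3) + C_2e^(2t)(1,2).
Applying x_1(0)=2, x_2(0)=-2 gives C_1=-6, C_2=8.

x_1(t) = 8e^(2t) - 6e^(-t), x_2(t) = 16e^(2t) - 18e^(-t)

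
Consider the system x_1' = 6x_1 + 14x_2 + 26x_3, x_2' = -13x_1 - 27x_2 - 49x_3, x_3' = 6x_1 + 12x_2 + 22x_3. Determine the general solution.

x_1(t) = -2c_1e^(-2t) + 2c_2e^(-t) + c_3e^(4t), x_2(t) = 3c_1e^(-2t) - c_2e^(-t) - 2c_3e^(4t), x_3(t) = -c_1e^(-2t) + c_3e^(4t)

Coefficient matrix A = [[6, 14, 26], [-13, -27, -49], [6, 12, 22]].
det(A - λI) = 0 gives eigenvalues λ = -2, -1, 4.
For λ=-2: eigenvector (-2,3,-1).
For λ=-1: eigenvector (2,-1,0).
For λ=4: eigenvector (1,-2,1).
General solution: c_1e^(-2t)(-2,3,-1) + c_2e^(-t)(2,-1,0) + c_3e^(4t)(1,-2,1).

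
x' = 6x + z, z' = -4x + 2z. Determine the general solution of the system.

x(t) = C_1e^(4t) + C_2te^(4t) - C_2e^(4t), z(t) = -2C_1e^(4t) - 2C_2te^(4t) + 3C_2e^(4t)

Coefficient matrix A = [[6, 1], [-4, 2]].
Characteristic polynomial det(A - λI) = λ^2 - 8λ + 16 = 0.
Single eigenvalue λ = 4 with algebraic multiplicity 2.
Eigenvector v = (1,-2); generalized eigenvector w with (A-λI)w=v is (-1,3).
General solution: e^(4t)[C_1·v + C_2·(t·v + w)].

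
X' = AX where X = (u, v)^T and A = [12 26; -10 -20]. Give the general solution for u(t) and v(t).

u(t) = 3K_1e^(-4t)sin(2t) + 2K_1e^(-4t)cos(2t) + 2K_2e^(-4t)sin(2t) - 3K_2e^(-4t)cos(2t), v(t) = -2K_1e^(-4t)sin(2t) - K_1e^(-4t)cos(2t) - K_2e^(-4t)sin(2t) + 2K_2e^(-4t)cos(2t)

Coefficient matrix A = [[12, 26], [-10, -20]].
Characteristic polynomial det(A - λI) = λ^2 + 8λ + 20 = 0.
Eigenvalues λ = -4 ± 2i (complex conjugate pair).
For λ=-4+2i: an eigenvector is (2,-1) - i(3,-2) = (2 - 3i, -1 + 2i).
A real fundamental pair from Re and Im of e^((-4+2i)t)v: X_1 = e^(-4t)(cos(2t)·(2,-1) + sin(2t)·(3,-2)), X_2 = e^(-4t)(sin(2t)·(2,-1) - cos(2t)·(3,-2)).
General solution: K_1X_1 + K_2X_2.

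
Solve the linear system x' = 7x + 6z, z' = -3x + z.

x(t) = -c_1e^(4t)sin(3t) - c_1e^(4t)cos(3t) - c_2e^(4t)sin(3t) + c_2e^(4t)cos(3t), z(t) = c_1e^(4t)sin(3t) - c_2e^(4t)cos(3t)

Coefficient matrix A = [[7, 6], [-3, 1]].
Characteristic polynomial det(A - λI) = λ^2 - 8λ + 25 = 0.
Eigenvalues λ = 4 ± 3i (complex conjugate pair).
For λ=4+3i: an eigenvector is (-1,0) - i(-1,1) = (-1 + i, 0 - i).
A real fundamental pair from Re and Im of e^((4+3i)t)v: X_1 = e^(4t)(cos(3t)·(-1,0) + sin(3t)·(-1,1)), X_2 = e^(4t)(sin(3t)·(-1,0) - cos(3t)·(-1,1)).
General solution: c_1X_1 + c_2X_2.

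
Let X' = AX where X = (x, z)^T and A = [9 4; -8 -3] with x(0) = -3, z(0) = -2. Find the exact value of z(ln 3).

1914

A = [[9,4],[-8,-3]]; eigenvalues λ = 1, 5.
Eigenvectors: (-1,2) for λ=1, (-1,1) for λ=5.
From the initial condition, c_1 = -5, c_2 = 8.
z(ln 3) = (-5)(3^1)(2) + (8)(3^5)(1) = 1914.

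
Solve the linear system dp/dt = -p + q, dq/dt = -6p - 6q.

p(t) = -C_1e^(-3t) - C_2e^(-4t), q(t) = 2C_1e^(-3t) + 3C_2e^(-4t)

Coefficient matrix A = [[-1, 1], [-6, -6]].
Characteristic polynomial det(A - λI) = λ^2 + 7λ + 12 = 0.
Eigenvalues λ = -3, -4.
For λ=-3: (A-λI) row 1 is [2, 1], so an eigenvector is (-1, 2).
For λ=-4: (A-λI) row 1 is [3, 1], so an eigenvector is (-1, 3).
General solution: C_1e^(-3t)(-1,2) + C_2e^(-4t)(-1,3).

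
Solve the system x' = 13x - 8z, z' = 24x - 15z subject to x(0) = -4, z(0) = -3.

x(t) = -10e^(t) + 6e^(-3t), z(t) = -15e^(t) + 12e^(-3t)

Coefficient matrix A = [[13, -8], [24, -15]].
Characteristic polynomial det(A - λI) = λ^2 + 2λ - 3 = 0.
Eigenvalues λ = 1, -3.
For λ=1: (A-λI) row 1 is [12, -8], so an eigenvector is (2, 3).
For λ=-3: (A-λI) row 1 is [16, -8], so an eigenvector is (1, 2).
General solution: c_1e^(t)(2,3) + c_2e^(-3t)(1,2).
Applying x(0)=-4, z(0)=-3 gives c_1=-5, c_2=6.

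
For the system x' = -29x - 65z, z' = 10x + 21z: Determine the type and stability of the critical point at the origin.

A = [[-29,-65],[10,21]]; det(A-λI) = λ^2 + 8λ + 41.
λ = -4 ± 5i: negative real part.

stable spiral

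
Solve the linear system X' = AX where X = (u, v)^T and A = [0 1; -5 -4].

Coefficient matrix A = [[0, 1], [-5, -4]].
Characteristic polynomial det(A - λI) = λ^2 + 4λ + 5 = 0.
Eigenvalues λ = -2 ± i (complex conjugate pair).
For λ=-2+i: an eigenvector is (0,1) - i(1,-2) = (0 - i, 1 + 2i).
A real fundamental pair from Re and Im of e^((-2+i)t)v: X_1 = e^(-2t)(cos(t)·(0,1) + sin(t)·(1,-2)), X_2 = e^(-2t)(sin(t)·(0,1) - cos(t)·(1,-2)).
General solution: c_1X_1 + c_2X_2.

u(t) = c_1e^(-2t)sin(t) - c_2e^(-2t)cos(t), v(t) = -2c_1e^(-2t)sin(t) + c_1e^(-2t)cos(t) + c_2e^(-2t)sin(t) + 2c_2e^(-2t)cos(t)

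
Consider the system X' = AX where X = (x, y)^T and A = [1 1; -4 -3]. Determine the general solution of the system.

Coefficient matrix A = [[1, 1], [-4, -3]].
Characteristic polynomial det(A - λI) = λ^2 + 2λ + 1 = 0.
Single eigenvalue λ = -1 with algebraic multiplicity 2.
Eigenvector v = (-1,2); generalized eigenvector w with (A-λI)w=v is (1,-3).
General solution: e^(-t)[C_1·v + C_2·(t·v + w)].

x(t) = -C_1e^(-t) - C_2te^(-t) + C_2e^(-t), y(t) = 2C_1e^(-t) + 2C_2te^(-t) - 3C_2e^(-t)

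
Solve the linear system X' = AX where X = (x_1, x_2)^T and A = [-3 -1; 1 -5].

x_1(t) = -K_1e^(-4t) - K_2te^(-4t), x_2(t) = -K_1e^(-4t) - K_2te^(-4t) + K_2e^(-4t)

Coefficient matrix A = [[-3, -1], [1, -5]].
Characteristic polynomial det(A - λI) = λ^2 + 8λ + 16 = 0.
Single eigenvalue λ = -4 with algebraic multiplicity 2.
Eigenvector v = (-1,-1); generalized eigenvector w with (A-λI)w=v is (0,1).
General solution: e^(-4t)[K_1·v + K_2·(t·v + w)].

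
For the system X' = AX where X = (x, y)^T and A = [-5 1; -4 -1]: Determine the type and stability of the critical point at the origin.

stable improper node

A = [[-5,1],[-4,-1]]; det(A-λI) = λ^2 + 6λ + 9.
repeated λ = -3 with a single eigenvector.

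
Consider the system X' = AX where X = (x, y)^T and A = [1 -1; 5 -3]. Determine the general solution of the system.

Coefficient matrix A = [[1, -1], [5, -3]].
Characteristic polynomial det(A - λI) = λ^2 + 2λ + 2 = 0.
Eigenvalues λ = -1 ± i (complex conjugate pair).
For λ=-1+i: an eigenvector is (0,-1) - i(1,2) = (0 - i, -1 - 2i).
A real fundamental pair from Re and Im of e^((-1+i)t)v: X_1 = e^(-t)(cos(t)·(0,-1) + sin(t)·(1,2)), X_2 = e^(-t)(sin(t)·(0,-1) - cos(t)·(1,2)).
General solution: K_1X_1 + K_2X_2.

x(t) = K_1e^(-t)sin(t) - K_2e^(-t)cos(t), y(t) = 2K_1e^(-t)sin(t) - K_1e^(-t)cos(t) - K_2e^(-t)sin(t) - 2K_2e^(-t)cos(t)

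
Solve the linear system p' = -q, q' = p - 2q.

p(t) = -c_1e^(-t) - c_2te^(-t) - 3c_2e^(-t), q(t) = -c_1e^(-t) - c_2te^(-t) - 2c_2e^(-t)

Coefficient matrix A = [[0, -1], [1, -2]].
Characteristic polynomial det(A - λI) = λ^2 + 2λ + 1 = 0.
Single eigenvalue λ = -1 with algebraic multiplicity 2.
Eigenvector v = (-1,-1); generalized eigenvector w with (A-λI)w=v is (-3,-2).
General solution: e^(-t)[c_1·v + c_2·(t·v + w)].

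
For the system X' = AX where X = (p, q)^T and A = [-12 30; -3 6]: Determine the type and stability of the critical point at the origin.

stable spiral

A = [[-12,30],[-3,6]]; det(A-λI) = λ^2 + 6λ + 18.
λ = -3 ± 3i: negative real part.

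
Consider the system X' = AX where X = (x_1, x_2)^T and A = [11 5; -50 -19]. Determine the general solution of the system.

x_1(t) = c_1e^(-4t)cos(5t) + c_2e^(-4t)sin(5t), x_2(t) = -c_1e^(-4t)sin(5t) - 3c_1e^(-4t)cos(5t) - 3c_2e^(-4t)sin(5t) + c_2e^(-4t)cos(5t)

Coefficient matrix A = [[11, 5], [-50, -19]].
Characteristic polynomial det(A - λI) = λ^2 + 8λ + 41 = 0.
Eigenvalues λ = -4 ± 5i (complex conjugate pair).
For λ=-4+5i: an eigenvector is (1,-3) - i(0,-1) = (1, -3 + i).
A real fundamental pair from Re and Im of e^((-4+5i)t)v: X_1 = e^(-4t)(cos(5t)·(1,-3) + sin(5t)·(0,-1)), X_2 = e^(-4t)(sin(5t)·(1,-3) - cos(5t)·(0,-1)).
General solution: c_1X_1 + c_2X_2.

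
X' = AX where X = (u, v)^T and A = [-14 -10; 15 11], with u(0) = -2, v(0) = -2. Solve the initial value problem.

Coefficient matrix A = [[-14, -10], [15, 11]].
Characteristic polynomial det(A - λI) = λ^2 + 3λ - 4 = 0.
Eigenvalues λ = 1, -4.
For λ=1: (A-λI) row 1 is [-15, -10], so an eigenvector is (2, -3).
For λ=-4: (A-λI) row 1 is [-10, -10], so an eigenvector is (1, -1).
General solution: K_1e^(t)(2,-3) + K_2e^(-4t)(1,-1).
Applying u(0)=-2, v(0)=-2 gives K_1=4, K_2=-10.

u(t) = 8e^(t) - 10e^(-4t), v(t) = -12e^(t) + 10e^(-4t)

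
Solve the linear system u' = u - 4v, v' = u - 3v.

Coefficient matrix A = [[1, -4], [1, -3]].
Characteristic polynomial det(A - λI) = λ^2 + 2λ + 1 = 0.
Single eigenvalue λ = -1 with algebraic multiplicity 2.
Eigenvector v = (2,1); generalized eigenvector w with (A-λI)w=v is (-1,-1).
General solution: e^(-t)[K_1·v + K_2·(t·v + w)].

u(t) = 2K_1e^(-t) + 2K_2te^(-t) - K_2e^(-t), v(t) = K_1e^(-t) + K_2te^(-t) - K_2e^(-t)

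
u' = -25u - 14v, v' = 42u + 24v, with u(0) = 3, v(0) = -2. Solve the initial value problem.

Coefficient matrix A = [[-25, -14], [42, 24]].
Characteristic polynomial det(A - λI) = λ^2 + λ - 12 = 0.
Eigenvalues λ = -4, 3.
For λ=-4: (A-λI) row 1 is [-21, -14], so an eigenvector is (-2, 3).
For λ=3: (A-λI) row 1 is [-28, -14], so an eigenvector is (-1, 2).
General solution: c_1e^(-4t)(-2,3) + c_2e^(3t)(-1,2).
Applying u(0)=3, v(0)=-2 gives c_1=-4, c_2=5.

u(t) = -5e^(3t) + 8e^(-4t), v(t) = 10e^(3t) - 12e^(-4t)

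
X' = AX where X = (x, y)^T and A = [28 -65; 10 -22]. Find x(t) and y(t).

x(t) = 3K_1e^(3t)sin(5t) - 2K_1e^(3t)cos(5t) - 2K_2e^(3t)sin(5t) - 3K_2e^(3t)cos(5t), y(t) = K_1e^(3t)sin(5t) - K_1e^(3t)cos(5t) - K_2e^(3t)sin(5t) - K_2e^(3t)cos(5t)

Coefficient matrix A = [[28, -65], [10, -22]].
Characteristic polynomial det(A - λI) = λ^2 - 6λ + 34 = 0.
Eigenvalues λ = 3 ± 5i (complex conjugate pair).
For λ=3+5i: an eigenvector is (-2,-1) - i(3,1) = (-2 - 3i, -1 - i).
A real fundamental pair from Re and Im of e^((3+5i)t)v: X_1 = e^(3t)(cos(5t)·(-2,-1) + sin(5t)·(3,1)), X_2 = e^(3t)(sin(5t)·(-2,-1) - cos(5t)·(3,1)).
General solution: K_1X_1 + K_2X_2.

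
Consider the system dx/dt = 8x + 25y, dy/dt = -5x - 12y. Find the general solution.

Coefficient matrix A = [[8, 25], [-5, -12]].
Characteristic polynomial det(A - λI) = λ^2 + 4λ + 29 = 0.
Eigenvalues λ = -2 ± 5i (complex conjugate pair).
For λ=-2+5i: an eigenvector is (1,0) - i(2,-1) = (1 - 2i, 0 + i).
A real fundamental pair from Re and Im of e^((-2+5i)t)v: X_1 = e^(-2t)(cos(5t)·(1,0) + sin(5t)·(2,-1)), X_2 = e^(-2t)(sin(5t)·(1,0) - cos(5t)·(2,-1)).
General solution: K_1X_1 + K_2X_2.

x(t) = 2K_1e^(-2t)sin(5t) + K_1e^(-2t)cos(5t) + K_2e^(-2t)sin(5t) - 2K_2e^(-2t)cos(5t), y(t) = -K_1e^(-2t)sin(5t) + K_2e^(-2t)cos(5t)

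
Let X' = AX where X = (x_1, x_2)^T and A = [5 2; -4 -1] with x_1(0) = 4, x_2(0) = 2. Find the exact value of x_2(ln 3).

-234

A = [[5,2],[-4,-1]]; eigenvalues λ = 1, 3.
Eigenvectors: (1,-2) for λ=1, (-1,1) for λ=3.
From the initial condition, c_1 = -6, c_2 = -10.
x_2(ln 3) = (-6)(3^1)(-2) + (-10)(3^3)(1) = -234.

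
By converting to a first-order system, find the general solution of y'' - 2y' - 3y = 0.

y(t) = C_1e^(-t) + C_2e^(3t)

Let x_1 = y, x_2 = y'. Then x_1' = x_2 and x_2' = 3x_1 + 2x_2.
A = [[0,1],[3,2]]; det(A-λI) = λ^2 - 2λ - 3.
Eigenvalues λ = -1, 3 with eigenvectors (1,-1), (1,3).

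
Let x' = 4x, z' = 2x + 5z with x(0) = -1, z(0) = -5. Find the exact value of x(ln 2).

-16

A = [[4,0],[2,5]]; eigenvalues λ = 4, 5.
Eigenvectors: (-1,2) for λ=4, (0,1) for λ=5.
From the initial condition, c_1 = 1, c_2 = -7.
x(ln 2) = (1)(2^4)(-1) + (-7)(2^5)(0) = -16.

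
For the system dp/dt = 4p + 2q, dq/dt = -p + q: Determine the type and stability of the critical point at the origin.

unstable node

A = [[4,2],[-1,1]]; det(A-λI) = λ^2 - 5λ + 6.
λ = 2, 3: both positive.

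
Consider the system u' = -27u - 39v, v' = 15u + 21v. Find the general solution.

Coefficient matrix A = [[-27, -39], [15, 21]].
Characteristic polynomial det(A - λI) = λ^2 + 6λ + 18 = 0.
Eigenvalues λ = -3 ± 3i (complex conjugate pair).
For λ=-3+3i: an eigenvector is (-3,2) - i(-2,1) = (-3 + 2i, 2 - i).
A real fundamental pair from Re and Im of e^((-3+3i)t)v: X_1 = e^(-3t)(cos(3t)·(-3,2) + sin(3t)·(-2,1)), X_2 = e^(-3t)(sin(3t)·(-3,2) - cos(3t)·(-2,1)).
General solution: c_1X_1 + c_2X_2.

u(t) = -2c_1e^(-3t)sin(3t) - 3c_1e^(-3t)cos(3t) - 3c_2e^(-3t)sin(3t) + 2c_2e^(-3t)cos(3t), v(t) = c_1e^(-3t)sin(3t) + 2c_1e^(-3t)cos(3t) + 2c_2e^(-3t)sin(3t) - c_2e^(-3t)cos(3t)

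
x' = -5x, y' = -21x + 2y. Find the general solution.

Coefficient matrix A = [[-5, 0], [-21, 2]].
Characteristic polynomial det(A - λI) = λ^2 + 3λ - 10 = 0.
Eigenvalues λ = 2, -5.
For λ=2: (A-λI) row 1 is [-7, 0], so an eigenvector is (0, 1).
For λ=-5: (A-λI) row 2 is [-21, 7], so an eigenvector is (-1, -3).
General solution: C_1e^(2t)(0,1) + C_2e^(-5t)(-1,-3).

x(t) = -C_2e^(-5t), y(t) = C_1e^(2t) - 3C_2e^(-5t)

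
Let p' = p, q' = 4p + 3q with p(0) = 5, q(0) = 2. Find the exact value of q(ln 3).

A = [[1,0],[4,3]]; eigenvalues λ = 3, 1.
Eigenvectors: (0,-1) for λ=3, (1,-2) for λ=1.
From the initial condition, c_1 = -12, c_2 = 5.
q(ln 3) = (-12)(3^3)(-1) + (5)(3^1)(-2) = 294.

294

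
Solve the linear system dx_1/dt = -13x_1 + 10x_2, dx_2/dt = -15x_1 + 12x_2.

x_1(t) = C_1e^(-3t) + 2C_2e^(2t), x_2(t) = C_1e^(-3t) + 3C_2e^(2t)

Coefficient matrix A = [[-13, 10], [-15, 12]].
Characteristic polynomial det(A - λI) = λ^2 + λ - 6 = 0.
Eigenvalues λ = -3, 2.
For λ=-3: (A-λI) row 1 is [-10, 10], so an eigenvector is (1, 1).
For λ=2: (A-λI) row 1 is [-15, 10], so an eigenvector is (2, 3).
General solution: C_1e^(-3t)(1,1) + C_2e^(2t)(2,3).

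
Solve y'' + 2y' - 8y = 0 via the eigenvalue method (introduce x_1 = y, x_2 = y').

y(t) = K_1e^(-4t) + K_2e^(2t)

Let x_1 = y, x_2 = y'. Then x_1' = x_2 and x_2' = 8x_1 - 2x_2.
A = [[0,1],[8,-2]]; det(A-λI) = λ^2 + 2λ - 8.
Eigenvalues λ = -4, 2 with eigenvectors (1,-4), (1,2).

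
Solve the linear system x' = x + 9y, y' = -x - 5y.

x(t) = 3K_1e^(-2t) + 3K_2te^(-2t) - 2K_2e^(-2t), y(t) = -K_1e^(-2t) - K_2te^(-2t) + K_2e^(-2t)

Coefficient matrix A = [[1, 9], [-1, -5]].
Characteristic polynomial det(A - λI) = λ^2 + 4λ + 4 = 0.
Single eigenvalue λ = -2 with algebraic multiplicity 2.
Eigenvector v = (3,-1); generalized eigenvector w with (A-λI)w=v is (-2,1).
General solution: e^(-2t)[K_1·v + K_2·(t·v + w)].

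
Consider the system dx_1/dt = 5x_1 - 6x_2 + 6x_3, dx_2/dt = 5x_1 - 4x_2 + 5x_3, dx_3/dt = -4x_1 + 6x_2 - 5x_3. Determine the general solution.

x_1(t) = C_1e^(-t) + 2C_2e^(-4t), x_2(t) = C_2e^(-4t) + C_3e^(t), x_3(t) = -C_1e^(-t) - 2C_2e^(-4t) + C_3e^(t)

Coefficient matrix A = [[5, -6, 6], [5, -4, 5], [-4, 6, -5]].
det(A - λI) = 0 gives eigenvalues λ = -1, -4, 1.
For λ=-1: eigenvector (1,0,-1).
For λ=-4: eigenvector (2,1,-2).
For λ=1: eigenvector (0,1,1).
General solution: C_1e^(-t)(1,0,-1) + C_2e^(-4t)(2,1,-2) + C_3e^(t)(0,1,1).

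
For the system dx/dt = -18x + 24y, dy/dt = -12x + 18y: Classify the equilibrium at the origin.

A = [[-18,24],[-12,18]]; det(A-λI) = λ^2 - 36.
λ = 6, -6: opposite signs.

saddle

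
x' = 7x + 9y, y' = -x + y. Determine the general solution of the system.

x(t) = 3C_1e^(4t) + 3C_2te^(4t) - 2C_2e^(4t), y(t) = -C_1e^(4t) - C_2te^(4t) + C_2e^(4t)

Coefficient matrix A = [[7, 9], [-1, 1]].
Characteristic polynomial det(A - λI) = λ^2 - 8λ + 16 = 0.
Single eigenvalue λ = 4 with algebraic multiplicity 2.
Eigenvector v = (3,-1); generalized eigenvector w with (A-λI)w=v is (-2,1).
General solution: e^(4t)[C_1·v + C_2·(t·v + w)].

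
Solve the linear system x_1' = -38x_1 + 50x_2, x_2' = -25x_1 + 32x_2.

Coefficient matrix A = [[-38, 50], [-25, 32]].
Characteristic polynomial det(A - λI) = λ^2 + 6λ + 34 = 0.
Eigenvalues λ = -3 ± 5i (complex conjugate pair).
For λ=-3+5i: an eigenvector is (-1,-1) - i(-3,-2) = (-1 + 3i, -1 + 2i).
A real fundamental pair from Re and Im of e^((-3+5i)t)v: X_1 = e^(-3t)(cos(5t)·(-1,-1) + sin(5t)·(-3,-2)), X_2 = e^(-3t)(sin(5t)·(-1,-1) - cos(5t)·(-3,-2)).
General solution: K_1X_1 + K_2X_2.

x_1(t) = -3K_1e^(-3t)sin(5t) - K_1e^(-3t)cos(5t) - K_2e^(-3t)sin(5t) + 3K_2e^(-3t)cos(5t), x_2(t) = -2K_1e^(-3t)sin(5t) - K_1e^(-3t)cos(5t) - K_2e^(-3t)sin(5t) + 2K_2e^(-3t)cos(5t)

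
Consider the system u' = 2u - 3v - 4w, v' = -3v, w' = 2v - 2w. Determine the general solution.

u(t) = C_1e^(2t) - C_2e^(-3t) + C_3e^(-2t), v(t) = C_2e^(-3t), w(t) = -2C_2e^(-3t) + C_3e^(-2t)

Coefficient matrix A = [[2, -3, -4], [0, -3, 0], [0, 2, -2]].
det(A - λI) = 0 gives eigenvalues λ = 2, -3, -2.
For λ=2: eigenvector (1,0,0).
For λ=-3: eigenvector (-1,1,-2).
For λ=-2: eigenvector (1,0,1).
General solution: C_1e^(2t)(1,0,0) + C_2e^(-3t)(-1,1,-2) + C_3e^(-2t)(1,0,1).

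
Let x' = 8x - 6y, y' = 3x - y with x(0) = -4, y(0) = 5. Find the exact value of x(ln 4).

A = [[8,-6],[3,-1]]; eigenvalues λ = 2, 5.
Eigenvectors: (-1,-1) for λ=2, (-2,-1) for λ=5.
From the initial condition, c_1 = -14, c_2 = 9.
x(ln 4) = (-14)(4^2)(-1) + (9)(4^5)(-2) = -18208.

-18208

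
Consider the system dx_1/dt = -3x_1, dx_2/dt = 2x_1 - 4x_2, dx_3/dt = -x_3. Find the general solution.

x_1(t) = C_2e^(-3t), x_2(t) = C_1e^(-4t) + 2C_2e^(-3t), x_3(t) = C_3e^(-t)

Coefficient matrix A = [[-3, 0, 0], [2, -4, 0], [0, 0, -1]].
det(A - λI) = 0 gives eigenvalues λ = -4, -3, -1.
For λ=-4: eigenvector (0,1,0).
For λ=-3: eigenvector (1,2,0).
For λ=-1: eigenvector (0,0,1).
General solution: C_1e^(-4t)(0,1,0) + C_2e^(-3t)(1,2,0) + C_3e^(-t)(0,0,1).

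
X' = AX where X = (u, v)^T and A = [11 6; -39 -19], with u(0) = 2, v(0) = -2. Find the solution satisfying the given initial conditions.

u(t) = 6e^(-4t)sin(3t) + 2e^(-4t)cos(3t), v(t) = -16e^(-4t)sin(3t) - 2e^(-4t)cos(3t)

Coefficient matrix A = [[11, 6], [-39, -19]].
Characteristic polynomial det(A - λI) = λ^2 + 8λ + 25 = 0.
Eigenvalues λ = -4 ± 3i (complex conjugate pair).
For λ=-4+3i: an eigenvector is (-1,3) - i(1,-2) = (-1 - i, 3 + 2i).
A real fundamental pair from Re and Im of e^((-4+3i)t)v: X_1 = e^(-4t)(cos(3t)·(-1,3) + sin(3t)·(1,-2)), X_2 = e^(-4t)(sin(3t)·(-1,3) - cos(3t)·(1,-2)).
General solution: K_1X_1 + K_2X_2.
Applying u(0)=2, v(0)=-2 gives K_1=2, K_2=-4.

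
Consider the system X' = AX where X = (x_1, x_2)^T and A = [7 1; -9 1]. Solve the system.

x_1(t) = c_1e^(4t) + c_2te^(4t), x_2(t) = -3c_1e^(4t) - 3c_2te^(4t) + c_2e^(4t)

Coefficient matrix A = [[7, 1], [-9, 1]].
Characteristic polynomial det(A - λI) = λ^2 - 8λ + 16 = 0.
Single eigenvalue λ = 4 with algebraic multiplicity 2.
Eigenvector v = (1,-3); generalized eigenvector w with (A-λI)w=v is (0,1).
General solution: e^(4t)[c_1·v + c_2·(t·v + w)].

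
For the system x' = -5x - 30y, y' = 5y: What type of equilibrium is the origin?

A = [[-5,-30],[0,5]]; det(A-λI) = λ^2 - 25.
λ = 5, -5: opposite signs.

saddle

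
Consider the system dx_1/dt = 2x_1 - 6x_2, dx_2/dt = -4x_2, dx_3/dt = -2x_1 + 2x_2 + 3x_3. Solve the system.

Coefficient matrix A = [[2, -6, 0], [0, -4, 0], [-2, 2, 3]].
det(A - λI) = 0 gives eigenvalues λ = 2, -4, 3.
For λ=2: eigenvector (1,0,2).
For λ=-4: eigenvector (1,1,0).
For λ=3: eigenvector (0,0,1).
General solution: C_1e^(2t)(1,0,2) + C_2e^(-4t)(1,1,0) + C_3e^(3t)(0,0,1).

x_1(t) = C_1e^(2t) + C_2e^(-4t), x_2(t) = C_2e^(-4t), x_3(t) = 2C_1e^(2t) + C_3e^(3t)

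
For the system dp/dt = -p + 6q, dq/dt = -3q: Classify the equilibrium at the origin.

A = [[-1,6],[0,-3]]; det(A-λI) = λ^2 + 4λ + 3.
λ = -3, -1: both negative.

stable node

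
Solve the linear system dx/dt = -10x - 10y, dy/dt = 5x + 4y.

x(t) = c_1e^(-3t)sin(t) - 3c_1e^(-3t)cos(t) - 3c_2e^(-3t)sin(t) - c_2e^(-3t)cos(t), y(t) = -c_1e^(-3t)sin(t) + 2c_1e^(-3t)cos(t) + 2c_2e^(-3t)sin(t) + c_2e^(-3t)cos(t)

Coefficient matrix A = [[-10, -10], [5, 4]].
Characteristic polynomial det(A - λI) = λ^2 + 6λ + 10 = 0.
Eigenvalues λ = -3 ± i (complex conjugate pair).
For λ=-3+i: an eigenvector is (-3,2) - i(1,-1) = (-3 - i, 2 + i).
A real fundamental pair from Re and Im of e^((-3+i)t)v: X_1 = e^(-3t)(cos(t)·(-3,2) + sin(t)·(1,-1)), X_2 = e^(-3t)(sin(t)·(-3,2) - cos(t)·(1,-1)).
General solution: c_1X_1 + c_2X_2.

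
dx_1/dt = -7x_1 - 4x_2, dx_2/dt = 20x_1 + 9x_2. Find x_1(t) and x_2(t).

Coefficient matrix A = [[-7, -4], [20, 9]].
Characteristic polynomial det(A - λI) = λ^2 - 2λ + 17 = 0.
Eigenvalues λ = 1 ± 4i (complex conjugate pair).
For λ=1+4i: an eigenvector is (1,-2) - i(0,1) = (1, -2 - i).
A real fundamental pair from Re and Im of e^((1+4i)t)v: X_1 = e^(t)(cos(4t)·(1,-2) + sin(4t)·(0,1)), X_2 = e^(t)(sin(4t)·(1,-2) - cos(4t)·(0,1)).
General solution: C_1X_1 + C_2X_2.

x_1(t) = C_1e^(t)cos(4t) + C_2e^(t)sin(4t), x_2(t) = C_1e^(t)sin(4t) - 2C_1e^(t)cos(4t) - 2C_2e^(t)sin(4t) - C_2e^(t)cos(4t)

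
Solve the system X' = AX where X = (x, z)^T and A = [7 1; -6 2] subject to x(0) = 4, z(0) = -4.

x(t) = 8e^(5t) - 4e^(4t), z(t) = -16e^(5t) + 12e^(4t)

Coefficient matrix A = [[7, 1], [-6, 2]].
Characteristic polynomial det(A - λI) = λ^2 - 9λ + 20 = 0.
Eigenvalues λ = 4, 5.
For λ=4: (A-λI) row 1 is [3, 1], so an eigenvector is (-1, 3).
For λ=5: (A-λI) row 1 is [2, 1], so an eigenvector is (1, -2).
General solution: K_1e^(4t)(-1,3) + K_2e^(5t)(1,-2).
Applying x(0)=4, z(0)=-4 gives K_1=4, K_2=8.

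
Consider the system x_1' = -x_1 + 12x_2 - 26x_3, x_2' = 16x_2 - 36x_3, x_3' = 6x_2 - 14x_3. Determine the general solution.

x_1(t) = C_1e^(-t) + 2C_2e^(4t) + 2C_3e^(-2t), x_2(t) = 3C_2e^(4t) + 2C_3e^(-2t), x_3(t) = C_2e^(4t) + C_3e^(-2t)

Coefficient matrix A = [[-1, 12, -26], [0, 16, -36], [0, 6, -14]].
det(A - λI) = 0 gives eigenvalues λ = -1, 4, -2.
For λ=-1: eigenvector (1,0,0).
For λ=4: eigenvector (2,3,1).
For λ=-2: eigenvector (2,2,1).
General solution: C_1e^(-t)(1,0,0) + C_2e^(4t)(2,3,1) + C_3e^(-2t)(2,2,1).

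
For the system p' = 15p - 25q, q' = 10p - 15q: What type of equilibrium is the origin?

A = [[15,-25],[10,-15]]; det(A-λI) = λ^2 + 25.
λ = 0 ± 5i: zero real part.

center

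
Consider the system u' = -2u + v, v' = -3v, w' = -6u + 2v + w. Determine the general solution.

Coefficient matrix A = [[-2, 1, 0], [0, -3, 0], [-6, 2, 1]].
det(A - λI) = 0 gives eigenvalues λ = -2, -3, 1.
For λ=-2: eigenvector (1,0,2).
For λ=-3: eigenvector (-1,1,-2).
For λ=1: eigenvector (0,0,1).
General solution: K_1e^(-2t)(1,0,2) + K_2e^(-3t)(-1,1,-2) + K_3e^(t)(0,0,1).

u(t) = K_1e^(-2t) - K_2e^(-3t), v(t) = K_2e^(-3t), w(t) = 2K_1e^(-2t) - 2K_2e^(-3t) + K_3e^(t)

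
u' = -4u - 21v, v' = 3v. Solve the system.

Coefficient matrix A = [[-4, -21], [0, 3]].
Characteristic polynomial det(A - λI) = λ^2 + λ - 12 = 0.
Eigenvalues λ = -4, 3.
For λ=-4: (A-λI) row 1 is [0, -21], so an eigenvector is (1, 0).
For λ=3: (A-λI) row 1 is [-7, -21], so an eigenvector is (3, -1).
General solution: c_1e^(-4t)(1,0) + c_2e^(3t)(3,-1).

u(t) = c_1e^(-4t) + 3c_2e^(3t), v(t) = -c_2e^(3t)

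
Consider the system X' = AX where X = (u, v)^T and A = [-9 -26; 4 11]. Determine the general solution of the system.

Coefficient matrix A = [[-9, -26], [4, 11]].
Characteristic polynomial det(A - λI) = λ^2 - 2λ + 5 = 0.
Eigenvalues λ = 1 ± 2i (complex conjugate pair).
For λ=1+2i: an eigenvector is (2,-1) - i(3,-1) = (2 - 3i, -1 + i).
A real fundamental pair from Re and Im of e^((1+2i)t)v: X_1 = e^(t)(cos(2t)·(2,-1) + sin(2t)·(3,-1)), X_2 = e^(t)(sin(2t)·(2,-1) - cos(2t)·(3,-1)).
General solution: K_1X_1 + K_2X_2.

u(t) = 3K_1e^(t)sin(2t) + 2K_1e^(t)cos(2t) + 2K_2e^(t)sin(2t) - 3K_2e^(t)cos(2t), v(t) = -K_1e^(t)sin(2t) - K_1e^(t)cos(2t) - K_2e^(t)sin(2t) + K_2e^(t)cos(2t)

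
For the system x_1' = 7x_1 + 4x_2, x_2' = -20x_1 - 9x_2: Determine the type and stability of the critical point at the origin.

stable spiral

A = [[7,4],[-20,-9]]; det(A-λI) = λ^2 + 2λ + 17.
λ = -1 ± 4i: negative real part.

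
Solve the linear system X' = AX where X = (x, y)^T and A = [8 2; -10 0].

x(t) = -C_1e^(4t)sin(2t) + C_2e^(4t)cos(2t), y(t) = 2C_1e^(4t)sin(2t) - C_1e^(4t)cos(2t) - C_2e^(4t)sin(2t) - 2C_2e^(4t)cos(2t)

Coefficient matrix A = [[8, 2], [-10, 0]].
Characteristic polynomial det(A - λI) = λ^2 - 8λ + 20 = 0.
Eigenvalues λ = 4 ± 2i (complex conjugate pair).
For λ=4+2i: an eigenvector is (0,-1) - i(-1,2) = (0 + i, -1 - 2i).
A real fundamental pair from Re and Im of e^((4+2i)t)v: X_1 = e^(4t)(cos(2t)·(0,-1) + sin(2t)·(-1,2)), X_2 = e^(4t)(sin(2t)·(0,-1) - cos(2t)·(-1,2)).
General solution: C_1X_1 + C_2X_2.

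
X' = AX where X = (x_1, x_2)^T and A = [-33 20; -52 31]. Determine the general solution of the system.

x_1(t) = -2c_1e^(-t)sin(4t) - c_1e^(-t)cos(4t) - c_2e^(-t)sin(4t) + 2c_2e^(-t)cos(4t), x_2(t) = -3c_1e^(-t)sin(4t) - 2c_1e^(-t)cos(4t) - 2c_2e^(-t)sin(4t) + 3c_2e^(-t)cos(4t)

Coefficient matrix A = [[-33, 20], [-52, 31]].
Characteristic polynomial det(A - λI) = λ^2 + 2λ + 17 = 0.
Eigenvalues λ = -1 ± 4i (complex conjugate pair).
For λ=-1+4i: an eigenvector is (-1,-2) - i(-2,-3) = (-1 + 2i, -2 + 3i).
A real fundamental pair from Re and Im of e^((-1+4i)t)v: X_1 = e^(-t)(cos(4t)·(-1,-2) + sin(4t)·(-2,-3)), X_2 = e^(-t)(sin(4t)·(-1,-2) - cos(4t)·(-2,-3)).
General solution: c_1X_1 + c_2X_2.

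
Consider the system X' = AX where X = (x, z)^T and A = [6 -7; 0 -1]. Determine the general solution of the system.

Coefficient matrix A = [[6, -7], [0, -1]].
Characteristic polynomial det(A - λI) = λ^2 - 5λ - 6 = 0.
Eigenvalues λ = 6, -1.
For λ=6: (A-λI) row 1 is [0, -7], so an eigenvector is (-1, 0).
For λ=-1: (A-λI) row 1 is [7, -7], so an eigenvector is (1, 1).
General solution: K_1e^(6t)(-1,0) + K_2e^(-t)(1,1).

x(t) = -K_1e^(6t) + K_2e^(-t), z(t) = K_2e^(-t)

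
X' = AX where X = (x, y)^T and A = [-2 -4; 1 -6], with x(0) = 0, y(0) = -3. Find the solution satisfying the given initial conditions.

x(t) = 12te^(-4t), y(t) = 6te^(-4t) - 3e^(-4t)

Coefficient matrix A = [[-2, -4], [1, -6]].
Characteristic polynomial det(A - λI) = λ^2 + 8λ + 16 = 0.
Single eigenvalue λ = -4 with algebraic multiplicity 2.
Eigenvector v = (-2,-1); generalized eigenvector w with (A-λI)w=v is (3,2).
General solution: e^(-4t)[c_1·v + c_2·(t·v + w)].
Applying x(0)=0, y(0)=-3 gives c_1=-9, c_2=-6.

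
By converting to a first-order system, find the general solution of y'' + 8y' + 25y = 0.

y(t) = c_1e^(-4t)cos(3t) + c_2e^(-4t)sin(3t)

Let x_1 = y, x_2 = y'. Then x_1' = x_2 and x_2' = -25x_1 - 8x_2.
A = [[0,1],[-25,-8]]; det(A-λI) = λ^2 + 8λ + 25.
Eigenvalues λ = -4 ± 3i.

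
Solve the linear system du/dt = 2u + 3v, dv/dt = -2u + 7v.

Coefficient matrix A = [[2, 3], [-2, 7]].
Characteristic polynomial det(A - λI) = λ^2 - 9λ + 20 = 0.
Eigenvalues λ = 5, 4.
For λ=5: (A-λI) row 1 is [-3, 3], so an eigenvector is (-1, -1).
For λ=4: (A-λI) row 1 is [-2, 3], so an eigenvector is (-3, -2).
General solution: c_1e^(5t)(-1,-1) + c_2e^(4t)(-3,-2).

u(t) = -c_1e^(5t) - 3c_2e^(4t), v(t) = -c_1e^(5t) - 2c_2e^(4t)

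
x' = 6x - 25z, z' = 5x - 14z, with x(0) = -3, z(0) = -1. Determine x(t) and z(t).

x(t) = -e^(-4t)sin(5t) - 3e^(-4t)cos(5t), z(t) = -e^(-4t)sin(5t) - e^(-4t)cos(5t)

Coefficient matrix A = [[6, -25], [5, -14]].
Characteristic polynomial det(A - λI) = λ^2 + 8λ + 41 = 0.
Eigenvalues λ = -4 ± 5i (complex conjugate pair).
For λ=-4+5i: an eigenvector is (-1,0) - i(-2,-1) = (-1 + 2i, 0 + i).
A real fundamental pair from Re and Im of e^((-4+5i)t)v: X_1 = e^(-4t)(cos(5t)·(-1,0) + sin(5t)·(-2,-1)), X_2 = e^(-4t)(sin(5t)·(-1,0) - cos(5t)·(-2,-1)).
General solution: c_1X_1 + c_2X_2.
Applying x(0)=-3, z(0)=-1 gives c_1=1, c_2=-1.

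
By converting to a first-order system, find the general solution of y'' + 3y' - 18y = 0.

y(t) = C_1e^(3t) + C_2e^(-6t)

Let x_1 = y, x_2 = y'. Then x_1' = x_2 and x_2' = 18x_1 - 3x_2.
A = [[0,1],[18,-3]]; det(A-λI) = λ^2 + 3λ - 18.
Eigenvalues λ = 3, -6 with eigenvectors (1,3), (1,-6).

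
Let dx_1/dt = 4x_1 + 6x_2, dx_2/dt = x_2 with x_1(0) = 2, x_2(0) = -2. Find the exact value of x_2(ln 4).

A = [[4,6],[0,1]]; eigenvalues λ = 1, 4.
Eigenvectors: (2,-1) for λ=1, (1,0) for λ=4.
From the initial condition, c_1 = 2, c_2 = -2.
x_2(ln 4) = (2)(4^1)(-1) + (-2)(4^4)(0) = -8.

-8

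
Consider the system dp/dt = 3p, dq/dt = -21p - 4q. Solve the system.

p(t) = -K_1e^(3t), q(t) = 3K_1e^(3t) - K_2e^(-4t)

Coefficient matrix A = [[3, 0], [-21, -4]].
Characteristic polynomial det(A - λI) = λ^2 + λ - 12 = 0.
Eigenvalues λ = 3, -4.
For λ=3: (A-λI) row 2 is [-21, -7], so an eigenvector is (-1, 3).
For λ=-4: (A-λI) row 1 is [7, 0], so an eigenvector is (0, -1).
General solution: K_1e^(3t)(-1,3) + K_2e^(-4t)(0,-1).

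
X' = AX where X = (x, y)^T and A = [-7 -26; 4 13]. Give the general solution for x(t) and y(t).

Coefficient matrix A = [[-7, -26], [4, 13]].
Characteristic polynomial det(A - λI) = λ^2 - 6λ + 13 = 0.
Eigenvalues λ = 3 ± 2i (complex conjugate pair).
For λ=3+2i: an eigenvector is (2,-1) - i(3,-1) = (2 - 3i, -1 + i).
A real fundamental pair from Re and Im of e^((3+2i)t)v: X_1 = e^(3t)(cos(2t)·(2,-1) + sin(2t)·(3,-1)), X_2 = e^(3t)(sin(2t)·(2,-1) - cos(2t)·(3,-1)).
General solution: K_1X_1 + K_2X_2.

x(t) = 3K_1e^(3t)sin(2t) + 2K_1e^(3t)cos(2t) + 2K_2e^(3t)sin(2t) - 3K_2e^(3t)cos(2t), y(t) = -K_1e^(3t)sin(2t) - K_1e^(3t)cos(2t) - K_2e^(3t)sin(2t) + K_2e^(3t)cos(2t)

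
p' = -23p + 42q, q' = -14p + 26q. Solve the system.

Coefficient matrix A = [[-23, 42], [-14, 26]].
Characteristic polynomial det(A - λI) = λ^2 - 3λ - 10 = 0.
Eigenvalues λ = -2, 5.
For λ=-2: (A-λI) row 1 is [-21, 42], so an eigenvector is (2, 1).
For λ=5: (A-λI) row 1 is [-28, 42], so an eigenvector is (-3, -2).
General solution: C_1e^(-2t)(2,1) + C_2e^(5t)(-3,-2).

p(t) = 2C_1e^(-2t) - 3C_2e^(5t), q(t) = C_1e^(-2t) - 2C_2e^(5t)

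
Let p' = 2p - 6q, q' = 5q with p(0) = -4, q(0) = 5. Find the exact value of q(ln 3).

1215

A = [[2,-6],[0,5]]; eigenvalues λ = 5, 2.
Eigenvectors: (2,-1) for λ=5, (-1,0) for λ=2.
From the initial condition, c_1 = -5, c_2 = -6.
q(ln 3) = (-5)(3^5)(-1) + (-6)(3^2)(0) = 1215.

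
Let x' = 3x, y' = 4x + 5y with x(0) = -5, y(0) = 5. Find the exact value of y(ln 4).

A = [[3,0],[4,5]]; eigenvalues λ = 5, 3.
Eigenvectors: (0,1) for λ=5, (1,-2) for λ=3.
From the initial condition, c_1 = -5, c_2 = -5.
y(ln 4) = (-5)(4^5)(1) + (-5)(4^3)(-2) = -4480.

-4480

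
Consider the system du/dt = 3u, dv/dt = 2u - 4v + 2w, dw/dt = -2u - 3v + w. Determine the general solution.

u(t) = -c_1e^(3t), v(t) = c_2e^(-2t) + 2c_3e^(-t), w(t) = c_1e^(3t) + c_2e^(-2t) + 3c_3e^(-t)

Coefficient matrix A = [[3, 0, 0], [2, -4, 2], [-2, -3, 1]].
det(A - λI) = 0 gives eigenvalues λ = 3, -2, -1.
For λ=3: eigenvector (-1,0,1).
For λ=-2: eigenvector (0,1,1).
For λ=-1: eigenvector (0,2,3).
General solution: c_1e^(3t)(-1,0,1) + c_2e^(-2t)(0,1,1) + c_3e^(-t)(0,2,3).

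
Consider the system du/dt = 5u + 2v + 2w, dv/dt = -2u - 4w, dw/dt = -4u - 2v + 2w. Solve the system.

Coefficient matrix A = [[5, 2, 2], [-2, 0, -4], [-4, -2, 2]].
det(A - λI) = 0 gives eigenvalues λ = 2, 4, 1.
For λ=2: eigenvector (2,-4,1).
For λ=4: eigenvector (0,1,-1).
For λ=1: eigenvector (-1,2,0).
General solution: C_1e^(2t)(2,-4,1) + C_2e^(4t)(0,1,-1) + C_3e^(t)(-1,2,0).

u(t) = 2C_1e^(2t) - C_3e^(t), v(t) = -4C_1e^(2t) + C_2e^(4t) + 2C_3e^(t), w(t) = C_1e^(2t) - C_2e^(4t)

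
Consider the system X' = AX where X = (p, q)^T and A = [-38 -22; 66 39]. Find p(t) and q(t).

p(t) = 2K_1e^(-5t) - K_2e^(6t), q(t) = -3K_1e^(-5t) + 2K_2e^(6t)

Coefficient matrix A = [[-38, -22], [66, 39]].
Characteristic polynomial det(A - λI) = λ^2 - λ - 30 = 0.
Eigenvalues λ = -5, 6.
For λ=-5: (A-λI) row 1 is [-33, -22], so an eigenvector is (2, -3).
For λ=6: (A-λI) row 1 is [-44, -22], so an eigenvector is (-1, 2).
General solution: K_1e^(-5t)(2,-3) + K_2e^(6t)(-1,2).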